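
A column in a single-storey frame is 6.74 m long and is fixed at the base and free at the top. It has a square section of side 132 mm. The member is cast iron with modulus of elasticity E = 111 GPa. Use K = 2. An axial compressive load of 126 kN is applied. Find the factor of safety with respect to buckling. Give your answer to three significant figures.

I = a⁴/12 = 132⁴/12 = 2.530×10^7 mm⁴
I = 2.530×10^7 mm⁴ = 2.530×10^-5 m⁴
Effective length L_e = K·L = 2 × 6.74 = 13.48 m
P_cr = π²EI / L_e² = π² × 111×10⁹ × 2.530×10^-5 / 13.48² = 1.525×10^5 N
Factor of safety n = P_cr / P = 152.53 / 126 = 1.21

n ≈ 1.21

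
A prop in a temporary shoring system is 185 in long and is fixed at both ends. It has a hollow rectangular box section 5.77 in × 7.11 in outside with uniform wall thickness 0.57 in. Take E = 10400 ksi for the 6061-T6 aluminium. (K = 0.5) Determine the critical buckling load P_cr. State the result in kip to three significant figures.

P_cr ≈ 773 kip

Inner dimensions: h_i = 7.11 − 2×0.57 = 5.970 in, b_i = 5.77 − 2×0.57 = 4.630 in
Weak-axis I_min = (h_o·b_o³ − h_i·b_i³)/12 with b_o = 5.77, b_i = 4.630 in (shorter outer/inner sides).
I_min = (7.11×5.77³ − 5.970×4.630³)/12 = 64.44 in⁴
Effective length L_e = K·L = 0.5 × 185 = 92.50 in
P_cr = π²EI / L_e² = π² × 10400×10³ × 64.44 / 92.50² = 7.731×10^5 lb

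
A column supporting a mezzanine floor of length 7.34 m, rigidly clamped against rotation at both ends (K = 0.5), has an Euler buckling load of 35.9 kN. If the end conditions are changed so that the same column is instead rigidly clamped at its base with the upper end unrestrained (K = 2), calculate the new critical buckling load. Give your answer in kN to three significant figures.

P_cr ∝ 1/K², so P_cr,new = P_cr,old × (K_old/K_new)² = 35.9 × (0.5/2)²
= 35.9 × 0.06250 = 2.24 kN

P_cr ≈ 2.24 kN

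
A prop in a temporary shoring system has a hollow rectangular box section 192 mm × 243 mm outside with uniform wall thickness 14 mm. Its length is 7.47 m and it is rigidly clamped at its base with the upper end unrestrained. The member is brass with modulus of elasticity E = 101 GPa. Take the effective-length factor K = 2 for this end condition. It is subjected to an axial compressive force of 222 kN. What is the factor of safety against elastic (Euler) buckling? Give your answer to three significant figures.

n ≈ 1.29

Inner dimensions: h_i = 243 − 2×14 = 215.0 mm, b_i = 192 − 2×14 = 164.0 mm
Weak-axis I_min = (h_o·b_o³ − h_i·b_i³)/12 with b_o = 192, b_i = 164.0 mm (shorter outer/inner sides).
I_min = (243×192³ − 215.0×164.0³)/12 = 6.430×10^7 mm⁴
I = 6.430×10^7 mm⁴ = 6.430×10^-5 m⁴
Effective length L_e = K·L = 2 × 7.47 = 14.94 m
P_cr = π²EI / L_e² = π² × 101×10⁹ × 6.430×10^-5 / 14.94² = 2.872×10^5 N
Factor of safety n = P_cr / P = 287.15 / 222 = 1.29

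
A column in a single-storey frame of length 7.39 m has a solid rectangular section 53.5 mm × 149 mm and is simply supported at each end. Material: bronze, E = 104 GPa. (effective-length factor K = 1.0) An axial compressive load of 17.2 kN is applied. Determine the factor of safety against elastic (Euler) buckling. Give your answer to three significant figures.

Buckling occurs about the weak axis: I_min = h·b³/12 with b = 53.5 mm (the shorter side).
I_min = 149×53.5³/12 = 1.901×10^6 mm⁴
I = 1.901×10^6 mm⁴ = 1.901×10^-6 m⁴
Effective length L_e = K·L = 1 × 7.39 = 7.390 m
P_cr = π²EI / L_e² = π² × 104×10⁹ × 1.901×10^-6 / 7.390² = 3.574×10^4 N
Factor of safety n = P_cr / P = 35.736 / 17.2 = 2.08

n ≈ 2.08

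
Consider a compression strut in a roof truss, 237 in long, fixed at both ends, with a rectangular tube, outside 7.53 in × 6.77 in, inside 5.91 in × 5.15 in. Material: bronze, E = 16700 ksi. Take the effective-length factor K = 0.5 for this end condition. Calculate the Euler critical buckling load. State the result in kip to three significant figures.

Weak-axis I_min = (h_o·b_o³ − h_i·b_i³)/12 with b_o = 6.77, b_i = 5.150 in (shorter outer/inner sides).
I_min = (7.53×6.77³ − 5.910×5.150³)/12 = 127.4 in⁴
Effective length L_e = K·L = 0.5 × 237 = 118.5 in
P_cr = π²EI / L_e² = π² × 16700×10³ × 127.4 / 118.5² = 1.496×10^6 lb

P_cr ≈ 1500 kip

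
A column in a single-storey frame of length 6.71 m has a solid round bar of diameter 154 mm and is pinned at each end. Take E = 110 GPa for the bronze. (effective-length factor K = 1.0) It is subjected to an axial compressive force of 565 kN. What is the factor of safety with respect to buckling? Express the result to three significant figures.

n ≈ 1.18

I = πd⁴/64 = π×154⁴/64 = 2.761×10^7 mm⁴
I = 2.761×10^7 mm⁴ = 2.761×10^-5 m⁴
Effective length L_e = K·L = 1 × 6.71 = 6.710 m
P_cr = π²EI / L_e² = π² × 110×10⁹ × 2.761×10^-5 / 6.710² = 6.657×10^5 N
Factor of safety n = P_cr / P = 665.73 / 565 = 1.18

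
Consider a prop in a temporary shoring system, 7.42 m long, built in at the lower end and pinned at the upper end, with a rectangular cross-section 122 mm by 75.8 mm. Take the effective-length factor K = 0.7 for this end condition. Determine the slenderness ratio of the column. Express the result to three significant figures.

λ ≈ 237

For a rectangle r_min = b/√12 = 75.8/√12 = 21.88 mm
L_e = K·L = 0.7 × 7.42 m = 5.194 m = 5194.0 mm
λ = L_e / r_min = 5194.0 / 21.88 = 237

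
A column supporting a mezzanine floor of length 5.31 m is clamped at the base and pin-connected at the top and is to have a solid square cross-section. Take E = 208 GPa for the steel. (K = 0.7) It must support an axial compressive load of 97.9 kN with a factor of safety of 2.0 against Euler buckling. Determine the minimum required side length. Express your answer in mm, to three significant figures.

Required P_cr = n·P = 2.0 × 97.9 = 195.8 kN
L_e = K·L = 0.7 × 5.31 = 3.717 m
Required I = P_cr·L_e²/(π²E) = 1.958×10^5 × 3.717² / (π² × 2.08×10^11) = 1.318×10^-6 m⁴
I_req = 1.318×10^6 mm⁴
Solid square: I = a⁴/12  ⇒  a = (12I)^(1/4) = (12×1.318×10^6)^(1/4) = 63.1 mm

a ≈ 63.1 mm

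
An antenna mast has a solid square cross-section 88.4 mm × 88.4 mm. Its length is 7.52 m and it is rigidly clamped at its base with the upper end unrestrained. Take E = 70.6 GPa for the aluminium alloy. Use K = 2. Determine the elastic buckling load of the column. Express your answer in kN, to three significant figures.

P_cr ≈ 15.7 kN

I = a⁴/12 = 88.4⁴/12 = 5.089×10^6 mm⁴
I = 5.089×10^6 mm⁴ = 5.089×10^-6 m⁴
Effective length L_e = K·L = 2 × 7.52 = 15.04 m
P_cr = π²EI / L_e² = π² × 70.6×10⁹ × 5.089×10^-6 / 15.04² = 1.568×10^4 N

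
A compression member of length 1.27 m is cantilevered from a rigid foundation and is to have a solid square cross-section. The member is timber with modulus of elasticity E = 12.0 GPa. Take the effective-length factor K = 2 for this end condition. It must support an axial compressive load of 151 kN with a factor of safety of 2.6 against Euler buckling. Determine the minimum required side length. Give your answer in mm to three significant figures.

a ≈ 127 mm

Required P_cr = n·P = 2.6 × 151 = 392.6 kN
L_e = K·L = 2 × 1.27 = 2.540 m
Required I = P_cr·L_e²/(π²E) = 3.926×10^5 × 2.540² / (π² × 1.20×10^10) = 2.139×10^-5 m⁴
I_req = 2.139×10^7 mm⁴
Solid square: I = a⁴/12  ⇒  a = (12I)^(1/4) = (12×2.139×10^7)^(1/4) = 127 mm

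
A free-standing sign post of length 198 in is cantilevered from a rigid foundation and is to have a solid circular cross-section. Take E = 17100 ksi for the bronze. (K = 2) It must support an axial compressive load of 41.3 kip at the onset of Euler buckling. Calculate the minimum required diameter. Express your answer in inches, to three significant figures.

d ≈ 5.29 in

L_e = K·L = 2 × 198 = 396.0 in
Required I = P_cr·L_e²/(π²E) = 4.130×10^4 × 396.0² / (π² × 1.71×10^7) = 38.37 in⁴
Solid circle: I = πd⁴/64  ⇒  d = (64I/π)^(1/4) = (64×38.37/π)^(1/4) = 5.29 in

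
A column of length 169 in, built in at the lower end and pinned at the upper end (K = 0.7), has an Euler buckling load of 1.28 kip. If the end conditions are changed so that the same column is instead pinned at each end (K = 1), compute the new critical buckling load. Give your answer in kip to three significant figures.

P_cr ∝ 1/K², so P_cr,new = P_cr,old × (K_old/K_new)² = 1.28 × (0.7/1)²
= 1.28 × 0.4900 = 0.627 kip

P_cr ≈ 0.627 kip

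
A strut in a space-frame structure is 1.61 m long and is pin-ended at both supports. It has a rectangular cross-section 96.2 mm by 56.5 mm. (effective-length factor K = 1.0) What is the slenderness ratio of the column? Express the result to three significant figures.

Buckling occurs about the weak axis: I_min = h·b³/12 with b = 56.5 mm (the shorter side).
I_min = 96.2×56.5³/12 = 1.446×10^6 mm⁴
A = 5.435×10^3 mm²;  r_min = √(I/A) = √(1.446×10^6/5.435×10^3) = 16.31 mm
L_e = K·L = 1 × 1.61 m = 1.610 m = 1610.0 mm
λ = L_e / r_min = 1610.0 / 16.31 = 98.7

λ ≈ 98.7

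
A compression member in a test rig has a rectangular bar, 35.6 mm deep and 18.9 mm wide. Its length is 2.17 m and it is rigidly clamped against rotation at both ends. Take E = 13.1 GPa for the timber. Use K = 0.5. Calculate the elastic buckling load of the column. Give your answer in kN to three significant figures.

Buckling occurs about the weak axis: I_min = h·b³/12 with b = 18.9 mm (the shorter side).
I_min = 35.6×18.9³/12 = 2.003×10^4 mm⁴
I = 2.003×10^4 mm⁴ = 2.003×10^-8 m⁴
Effective length L_e = K·L = 0.5 × 2.17 = 1.085 m
P_cr = π²EI / L_e² = π² × 13.1×10⁹ × 2.003×10^-8 / 1.085² = 2.200×10^3 N

P_cr ≈ 2.20 kN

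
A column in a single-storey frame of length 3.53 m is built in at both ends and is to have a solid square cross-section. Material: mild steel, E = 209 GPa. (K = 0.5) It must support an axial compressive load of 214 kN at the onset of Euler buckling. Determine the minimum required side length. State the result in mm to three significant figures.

a ≈ 44.4 mm

L_e = K·L = 0.5 × 3.53 = 1.765 m
Required I = P_cr·L_e²/(π²E) = 2.140×10^5 × 1.765² / (π² × 2.09×10^11) = 3.232×10^-7 m⁴
I_req = 3.232×10^5 mm⁴
Solid square: I = a⁴/12  ⇒  a = (12I)^(1/4) = (12×3.232×10^5)^(1/4) = 44.4 mm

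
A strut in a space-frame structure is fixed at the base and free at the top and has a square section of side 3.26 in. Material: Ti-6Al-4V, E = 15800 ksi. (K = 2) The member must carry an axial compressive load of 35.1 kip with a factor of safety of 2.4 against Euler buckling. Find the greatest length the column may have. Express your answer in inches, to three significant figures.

L_max ≈ 66.0 in

I = a⁴/12 = 3.26⁴/12 = 9.412 in⁴
Required critical load P_cr = n·P = 2.4 × 35.1 = 84.24 kip = 8.424×10^4 lb
From P_cr = π²EI/(K·L)²:  L = (1/K)·√(π²EI/P_cr) = (1/2)·√(π²×1.58×10^7×9.412/8.424×10^4)
L = 66.0 in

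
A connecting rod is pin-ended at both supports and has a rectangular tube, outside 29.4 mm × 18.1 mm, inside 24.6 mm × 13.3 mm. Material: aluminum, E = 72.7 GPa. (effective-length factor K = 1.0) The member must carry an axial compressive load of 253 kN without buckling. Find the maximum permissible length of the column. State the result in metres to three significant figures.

Weak-axis I_min = (h_o·b_o³ − h_i·b_i³)/12 with b_o = 18.1, b_i = 13.30 mm (shorter outer/inner sides).
I_min = (29.4×18.1³ − 24.60×13.30³)/12 = 9.705×10^3 mm⁴
I = 9.705×10^-9 m⁴
At the buckling limit P_cr = P = 2.530×10^5 N
From P_cr = π²EI/(K·L)²:  L = (1/K)·√(π²EI/P_cr) = (1/1)·√(π²×7.27×10^10×9.705×10^-9/2.530×10^5)
L = 0.166 m

L_max ≈ 0.166 m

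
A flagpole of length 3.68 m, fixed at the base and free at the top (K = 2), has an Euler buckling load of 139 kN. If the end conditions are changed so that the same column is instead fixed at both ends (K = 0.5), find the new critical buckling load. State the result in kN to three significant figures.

P_cr ∝ 1/K², so P_cr,new = P_cr,old × (K_old/K_new)² = 139 × (2/0.5)²
= 139 × 16.00 = 2220 kN

P_cr ≈ 2220 kN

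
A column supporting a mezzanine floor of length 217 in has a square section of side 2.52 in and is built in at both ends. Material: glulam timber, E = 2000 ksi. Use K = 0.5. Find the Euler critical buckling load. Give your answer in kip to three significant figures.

P_cr ≈ 5.63 kip

I = a⁴/12 = 2.52⁴/12 = 3.361 in⁴
Effective length L_e = K·L = 0.5 × 217 = 108.5 in
P_cr = π²EI / L_e² = π² × 2000×10³ × 3.361 / 108.5² = 5.635×10^3 lb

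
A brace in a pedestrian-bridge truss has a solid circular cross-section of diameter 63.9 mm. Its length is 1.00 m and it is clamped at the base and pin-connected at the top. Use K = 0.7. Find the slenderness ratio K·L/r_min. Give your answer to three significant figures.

For a solid circle r = d/4 = 63.9/4 = 15.98 mm
L_e = K·L = 0.7 × 1.00 m = 0.7000 m = 700.00 mm
λ = L_e / r_min = 700.00 / 15.98 = 43.8

λ ≈ 43.8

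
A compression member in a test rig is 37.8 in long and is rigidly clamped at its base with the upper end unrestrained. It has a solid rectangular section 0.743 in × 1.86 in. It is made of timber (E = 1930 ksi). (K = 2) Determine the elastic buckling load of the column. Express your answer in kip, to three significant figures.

Buckling occurs about the weak axis: I_min = h·b³/12 with b = 0.743 in (the shorter side).
I_min = 1.86×0.743³/12 = 6.358×10^-2 in⁴
Effective length L_e = K·L = 2 × 37.8 = 75.60 in
P_cr = π²EI / L_e² = π² × 1930×10³ × 6.358×10^-2 / 75.60² = 211.9 lb

P_cr ≈ 0.212 kip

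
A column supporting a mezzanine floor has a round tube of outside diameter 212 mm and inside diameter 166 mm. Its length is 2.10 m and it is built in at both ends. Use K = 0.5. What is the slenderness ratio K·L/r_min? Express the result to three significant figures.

d_o = 212 mm, d_i = 166 mm
I = π(d_o⁴ − d_i⁴)/64 = π(212⁴ − 166.0⁴)/64 = 6.188×10^7 mm⁴
A = 1.366×10^4 mm²;  r_min = √(I/A) = √(6.188×10^7/1.366×10^4) = 67.31 mm
L_e = K·L = 0.5 × 2.10 m = 1.050 m = 1050.0 mm
λ = L_e / r_min = 1050.0 / 67.31 = 15.6

λ ≈ 15.6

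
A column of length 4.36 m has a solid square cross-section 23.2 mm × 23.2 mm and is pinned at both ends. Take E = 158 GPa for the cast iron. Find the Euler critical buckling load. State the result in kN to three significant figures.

I = a⁴/12 = 23.2⁴/12 = 2.414×10^4 mm⁴
I = 2.414×10^4 mm⁴ = 2.414×10^-8 m⁴
Effective length L_e = K·L = 1 × 4.36 = 4.360 m
P_cr = π²EI / L_e² = π² × 158×10⁹ × 2.414×10^-8 / 4.360² = 1.980×10^3 N

P_cr ≈ 1.98 kN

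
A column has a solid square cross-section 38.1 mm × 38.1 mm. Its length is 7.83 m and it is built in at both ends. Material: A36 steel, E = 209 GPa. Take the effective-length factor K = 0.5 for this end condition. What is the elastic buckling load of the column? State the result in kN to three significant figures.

P_cr ≈ 23.6 kN

I = a⁴/12 = 38.1⁴/12 = 1.756×10^5 mm⁴
I = 1.756×10^5 mm⁴ = 1.756×10^-7 m⁴
Effective length L_e = K·L = 0.5 × 7.83 = 3.915 m
P_cr = π²EI / L_e² = π² × 209×10⁹ × 1.756×10^-7 / 3.915² = 2.363×10^4 N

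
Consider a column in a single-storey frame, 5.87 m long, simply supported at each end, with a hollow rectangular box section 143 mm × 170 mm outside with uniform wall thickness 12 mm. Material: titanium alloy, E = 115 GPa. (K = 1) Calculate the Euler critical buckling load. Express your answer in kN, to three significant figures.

P_cr ≈ 689 kN

Inner dimensions: h_i = 170 − 2×12 = 146.0 mm, b_i = 143 − 2×12 = 119.0 mm
Weak-axis I_min = (h_o·b_o³ − h_i·b_i³)/12 with b_o = 143, b_i = 119.0 mm (shorter outer/inner sides).
I_min = (170×143³ − 146.0×119.0³)/12 = 2.092×10^7 mm⁴
I = 2.092×10^7 mm⁴ = 2.092×10^-5 m⁴
Effective length L_e = K·L = 1 × 5.87 = 5.870 m
P_cr = π²EI / L_e² = π² × 115×10⁹ × 2.092×10^-5 / 5.870² = 6.892×10^5 N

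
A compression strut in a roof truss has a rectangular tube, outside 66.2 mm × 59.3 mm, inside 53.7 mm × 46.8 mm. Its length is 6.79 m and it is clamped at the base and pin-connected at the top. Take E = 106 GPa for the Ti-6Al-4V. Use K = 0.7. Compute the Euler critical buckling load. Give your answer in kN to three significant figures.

Weak-axis I_min = (h_o·b_o³ − h_i·b_i³)/12 with b_o = 59.3, b_i = 46.80 mm (shorter outer/inner sides).
I_min = (66.2×59.3³ − 53.70×46.80³)/12 = 6.917×10^5 mm⁴
I = 6.917×10^5 mm⁴ = 6.917×10^-7 m⁴
Effective length L_e = K·L = 0.7 × 6.79 = 4.753 m
P_cr = π²EI / L_e² = π² × 106×10⁹ × 6.917×10^-7 / 4.753² = 3.203×10^4 N

P_cr ≈ 32.0 kN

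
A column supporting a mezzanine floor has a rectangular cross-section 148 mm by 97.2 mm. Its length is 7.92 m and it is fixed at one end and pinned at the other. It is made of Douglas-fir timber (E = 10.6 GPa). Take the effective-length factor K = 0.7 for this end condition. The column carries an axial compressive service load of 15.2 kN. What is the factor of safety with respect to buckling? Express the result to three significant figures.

Buckling occurs about the weak axis: I_min = h·b³/12 with b = 97.2 mm (the shorter side).
I_min = 148×97.2³/12 = 1.133×10^7 mm⁴
I = 1.133×10^7 mm⁴ = 1.133×10^-5 m⁴
Effective length L_e = K·L = 0.7 × 7.92 = 5.544 m
P_cr = π²EI / L_e² = π² × 10.6×10⁹ × 1.133×10^-5 / 5.544² = 3.855×10^4 N
Factor of safety n = P_cr / P = 38.551 / 15.2 = 2.54

n ≈ 2.54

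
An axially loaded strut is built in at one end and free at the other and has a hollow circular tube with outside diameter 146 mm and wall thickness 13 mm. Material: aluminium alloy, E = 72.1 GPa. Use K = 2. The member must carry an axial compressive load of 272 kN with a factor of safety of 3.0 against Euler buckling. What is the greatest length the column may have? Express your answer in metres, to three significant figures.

Inner diameter d_i = 146 − 2×13 = 120.0 mm
I = π(d_o⁴ − d_i⁴)/64 = π(146⁴ − 120.0⁴)/64 = 1.213×10^7 mm⁴
I = 1.213×10^-5 m⁴
Required critical load P_cr = n·P = 3.0 × 272 = 816.0 kN = 8.160×10^5 N
From P_cr = π²EI/(K·L)²:  L = (1/K)·√(π²EI/P_cr) = (1/2)·√(π²×7.21×10^10×1.213×10^-5/8.160×10^5)
L = 1.63 m

L_max ≈ 1.63 m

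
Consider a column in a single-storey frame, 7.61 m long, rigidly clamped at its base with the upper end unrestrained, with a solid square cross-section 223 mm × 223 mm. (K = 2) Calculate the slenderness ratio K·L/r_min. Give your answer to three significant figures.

λ ≈ 236

For a square r = a/√12 = 223/√12 = 64.37 mm
L_e = K·L = 2 × 7.61 m = 15.22 m = 15220 mm
λ = L_e / r_min = 15220 / 64.37 = 236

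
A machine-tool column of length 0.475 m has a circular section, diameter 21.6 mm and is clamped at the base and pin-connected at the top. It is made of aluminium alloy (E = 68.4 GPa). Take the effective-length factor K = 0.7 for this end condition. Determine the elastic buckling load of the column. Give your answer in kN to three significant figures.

P_cr ≈ 65.2 kN

I = πd⁴/64 = π×21.6⁴/64 = 1.069×10^4 mm⁴
I = 1.069×10^4 mm⁴ = 1.069×10^-8 m⁴
Effective length L_e = K·L = 0.7 × 0.475 = 0.3325 m
P_cr = π²EI / L_e² = π² × 68.4×10⁹ × 1.069×10^-8 / 0.3325² = 6.525×10^4 N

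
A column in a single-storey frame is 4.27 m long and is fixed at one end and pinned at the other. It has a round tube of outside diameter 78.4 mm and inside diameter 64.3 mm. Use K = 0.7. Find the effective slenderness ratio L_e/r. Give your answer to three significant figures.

d_o = 78.4 mm, d_i = 64.3 mm
I = π(d_o⁴ − d_i⁴)/64 = π(78.4⁴ − 64.30⁴)/64 = 1.015×10^6 mm⁴
A = 1.580×10^3 mm²;  r_min = √(I/A) = √(1.015×10^6/1.580×10^3) = 25.35 mm
L_e = K·L = 0.7 × 4.27 m = 2.989 m = 2989.0 mm
λ = L_e / r_min = 2989.0 / 25.35 = 118

λ ≈ 118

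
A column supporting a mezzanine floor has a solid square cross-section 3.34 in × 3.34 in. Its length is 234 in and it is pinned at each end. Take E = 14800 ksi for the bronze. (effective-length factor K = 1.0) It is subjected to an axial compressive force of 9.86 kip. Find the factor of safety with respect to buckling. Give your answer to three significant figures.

n ≈ 2.81

I = a⁴/12 = 3.34⁴/12 = 10.37 in⁴
Effective length L_e = K·L = 1 × 234 = 234.0 in
P_cr = π²EI / L_e² = π² × 14800×10³ × 10.37 / 234.0² = 2.767×10^4 lb
Factor of safety n = P_cr / P = 27.665 / 9.86 = 2.81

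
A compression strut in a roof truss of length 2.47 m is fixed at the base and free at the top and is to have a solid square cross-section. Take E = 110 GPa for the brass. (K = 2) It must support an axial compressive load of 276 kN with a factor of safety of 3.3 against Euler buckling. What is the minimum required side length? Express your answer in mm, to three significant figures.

a ≈ 125 mm

Required P_cr = n·P = 3.3 × 276 = 910.8 kN
L_e = K·L = 2 × 2.47 = 4.940 m
Required I = P_cr·L_e²/(π²E) = 9.108×10^5 × 4.940² / (π² × 1.10×10^11) = 2.047×10^-5 m⁴
I_req = 2.047×10^7 mm⁴
Solid square: I = a⁴/12  ⇒  a = (12I)^(1/4) = (12×2.047×10^7)^(1/4) = 125 mm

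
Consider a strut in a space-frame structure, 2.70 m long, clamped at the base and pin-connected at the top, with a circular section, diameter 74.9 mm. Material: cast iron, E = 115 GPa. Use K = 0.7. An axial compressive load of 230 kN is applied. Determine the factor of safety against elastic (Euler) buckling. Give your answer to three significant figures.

I = πd⁴/64 = π×74.9⁴/64 = 1.545×10^6 mm⁴
I = 1.545×10^6 mm⁴ = 1.545×10^-6 m⁴
Effective length L_e = K·L = 0.7 × 2.70 = 1.890 m
P_cr = π²EI / L_e² = π² × 115×10⁹ × 1.545×10^-6 / 1.890² = 4.909×10^5 N
Factor of safety n = P_cr / P = 490.88 / 230 = 2.13

n ≈ 2.13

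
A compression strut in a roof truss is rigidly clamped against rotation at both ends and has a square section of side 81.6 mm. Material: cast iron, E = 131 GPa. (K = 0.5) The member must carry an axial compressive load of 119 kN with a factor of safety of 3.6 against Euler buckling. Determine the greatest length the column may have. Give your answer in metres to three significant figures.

L_max ≈ 6.68 m

I = a⁴/12 = 81.6⁴/12 = 3.695×10^6 mm⁴
I = 3.695×10^-6 m⁴
Required critical load P_cr = n·P = 3.6 × 119 = 428.4 kN = 4.284×10^5 N
From P_cr = π²EI/(K·L)²:  L = (1/K)·√(π²EI/P_cr) = (1/0.5)·√(π²×1.31×10^11×3.695×10^-6/4.284×10^5)
L = 6.68 m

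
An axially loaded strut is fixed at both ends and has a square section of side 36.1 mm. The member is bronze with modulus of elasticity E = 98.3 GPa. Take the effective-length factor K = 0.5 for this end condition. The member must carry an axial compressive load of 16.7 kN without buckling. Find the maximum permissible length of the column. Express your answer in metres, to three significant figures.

I = a⁴/12 = 36.1⁴/12 = 1.415×10^5 mm⁴
I = 1.415×10^-7 m⁴
At the buckling limit P_cr = P = 1.670×10^4 N
From P_cr = π²EI/(K·L)²:  L = (1/K)·√(π²EI/P_cr) = (1/0.5)·√(π²×9.83×10^10×1.415×10^-7/1.670×10^4)
L = 5.73 m

L_max ≈ 5.73 m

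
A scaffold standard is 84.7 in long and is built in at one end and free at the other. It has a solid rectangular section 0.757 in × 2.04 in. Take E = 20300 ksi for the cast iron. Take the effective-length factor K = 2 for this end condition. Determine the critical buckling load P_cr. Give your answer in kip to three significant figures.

Buckling occurs about the weak axis: I_min = h·b³/12 with b = 0.757 in (the shorter side).
I_min = 2.04×0.757³/12 = 7.375×10^-2 in⁴
Effective length L_e = K·L = 2 × 84.7 = 169.4 in
P_cr = π²EI / L_e² = π² × 20300×10³ × 7.375×10^-2 / 169.4² = 514.9 lb

P_cr ≈ 0.515 kip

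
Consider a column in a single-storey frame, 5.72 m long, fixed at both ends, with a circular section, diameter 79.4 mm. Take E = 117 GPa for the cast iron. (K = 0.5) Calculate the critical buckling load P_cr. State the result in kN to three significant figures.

P_cr ≈ 275 kN

I = πd⁴/64 = π×79.4⁴/64 = 1.951×10^6 mm⁴
I = 1.951×10^6 mm⁴ = 1.951×10^-6 m⁴
Effective length L_e = K·L = 0.5 × 5.72 = 2.860 m
P_cr = π²EI / L_e² = π² × 117×10⁹ × 1.951×10^-6 / 2.860² = 2.754×10^5 N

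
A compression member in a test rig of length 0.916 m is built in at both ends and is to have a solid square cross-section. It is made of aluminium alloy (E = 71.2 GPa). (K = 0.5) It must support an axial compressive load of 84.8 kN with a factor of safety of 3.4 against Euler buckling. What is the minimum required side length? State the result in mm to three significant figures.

a ≈ 31.9 mm

Required P_cr = n·P = 3.4 × 84.8 = 288.3 kN
L_e = K·L = 0.5 × 0.916 = 0.4580 m
Required I = P_cr·L_e²/(π²E) = 2.883×10^5 × 0.4580² / (π² × 7.12×10^10) = 8.606×10^-8 m⁴
I_req = 8.606×10^4 mm⁴
Solid square: I = a⁴/12  ⇒  a = (12I)^(1/4) = (12×8.606×10^4)^(1/4) = 31.9 mm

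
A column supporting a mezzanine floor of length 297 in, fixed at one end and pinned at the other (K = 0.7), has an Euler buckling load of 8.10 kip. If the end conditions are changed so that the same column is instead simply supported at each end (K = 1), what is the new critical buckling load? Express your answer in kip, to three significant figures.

P_cr ∝ 1/K², so P_cr,new = P_cr,old × (K_old/K_new)² = 8.10 × (0.7/1)²
= 8.10 × 0.4900 = 3.97 kip

P_cr ≈ 3.97 kip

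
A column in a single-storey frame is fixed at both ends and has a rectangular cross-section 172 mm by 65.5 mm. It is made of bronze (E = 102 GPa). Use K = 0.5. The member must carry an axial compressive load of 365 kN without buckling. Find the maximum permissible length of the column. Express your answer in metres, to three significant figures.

L_max ≈ 6.67 m

Buckling occurs about the weak axis: I_min = h·b³/12 with b = 65.5 mm (the shorter side).
I_min = 172×65.5³/12 = 4.028×10^6 mm⁴
I = 4.028×10^-6 m⁴
At the buckling limit P_cr = P = 3.650×10^5 N
From P_cr = π²EI/(K·L)²:  L = (1/K)·√(π²EI/P_cr) = (1/0.5)·√(π²×1.02×10^11×4.028×10^-6/3.650×10^5)
L = 6.67 m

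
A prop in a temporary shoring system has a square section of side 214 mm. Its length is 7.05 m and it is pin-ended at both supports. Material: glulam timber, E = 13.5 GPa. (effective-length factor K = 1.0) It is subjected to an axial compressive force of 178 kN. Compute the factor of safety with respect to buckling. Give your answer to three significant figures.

n ≈ 2.63

I = a⁴/12 = 214⁴/12 = 1.748×10^8 mm⁴
I = 1.748×10^8 mm⁴ = 1.748×10^-4 m⁴
Effective length L_e = K·L = 1 × 7.05 = 7.050 m
P_cr = π²EI / L_e² = π² × 13.5×10⁹ × 1.748×10^-4 / 7.050² = 4.685×10^5 N
Factor of safety n = P_cr / P = 468.52 / 178 = 2.63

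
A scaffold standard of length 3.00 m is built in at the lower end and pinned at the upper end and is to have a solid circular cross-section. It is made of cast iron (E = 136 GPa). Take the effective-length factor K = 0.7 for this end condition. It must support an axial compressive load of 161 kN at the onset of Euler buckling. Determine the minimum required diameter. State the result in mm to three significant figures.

d ≈ 57.3 mm

L_e = K·L = 0.7 × 3.00 = 2.100 m
Required I = P_cr·L_e²/(π²E) = 1.610×10^5 × 2.100² / (π² × 1.36×10^11) = 5.290×10^-7 m⁴
I_req = 5.290×10^5 mm⁴
Solid circle: I = πd⁴/64  ⇒  d = (64I/π)^(1/4) = (64×5.290×10^5/π)^(1/4) = 57.3 mm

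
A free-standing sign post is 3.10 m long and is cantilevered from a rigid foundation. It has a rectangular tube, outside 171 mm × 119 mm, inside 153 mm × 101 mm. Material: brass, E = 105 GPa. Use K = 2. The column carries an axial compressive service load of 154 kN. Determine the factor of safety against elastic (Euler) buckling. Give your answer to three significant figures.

n ≈ 1.90

Weak-axis I_min = (h_o·b_o³ − h_i·b_i³)/12 with b_o = 119, b_i = 101.0 mm (shorter outer/inner sides).
I_min = (171×119³ − 153.0×101.0³)/12 = 1.088×10^7 mm⁴
I = 1.088×10^7 mm⁴ = 1.088×10^-5 m⁴
Effective length L_e = K·L = 2 × 3.10 = 6.200 m
P_cr = π²EI / L_e² = π² × 105×10⁹ × 1.088×10^-5 / 6.200² = 2.932×10^5 N
Factor of safety n = P_cr / P = 293.24 / 154 = 1.90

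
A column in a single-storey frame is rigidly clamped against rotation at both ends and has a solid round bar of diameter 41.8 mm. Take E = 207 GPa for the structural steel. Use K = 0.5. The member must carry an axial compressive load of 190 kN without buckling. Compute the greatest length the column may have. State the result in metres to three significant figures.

L_max ≈ 2.54 m

I = πd⁴/64 = π×41.8⁴/64 = 1.499×10^5 mm⁴
I = 1.499×10^-7 m⁴
At the buckling limit P_cr = P = 1.900×10^5 N
From P_cr = π²EI/(K·L)²:  L = (1/K)·√(π²EI/P_cr) = (1/0.5)·√(π²×2.07×10^11×1.499×10^-7/1.900×10^5)
L = 2.54 m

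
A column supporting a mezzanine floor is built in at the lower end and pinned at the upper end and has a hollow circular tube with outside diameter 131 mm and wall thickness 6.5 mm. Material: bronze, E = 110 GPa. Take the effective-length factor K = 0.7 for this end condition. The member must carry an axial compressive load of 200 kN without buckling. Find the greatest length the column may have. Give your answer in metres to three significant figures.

L_max ≈ 7.40 m

Inner diameter d_i = 131 − 2×6.5 = 118.0 mm
I = π(d_o⁴ − d_i⁴)/64 = π(131⁴ − 118.0⁴)/64 = 4.939×10^6 mm⁴
I = 4.939×10^-6 m⁴
At the buckling limit P_cr = P = 2.000×10^5 N
From P_cr = π²EI/(K·L)²:  L = (1/K)·√(π²EI/P_cr) = (1/0.7)·√(π²×1.10×10^11×4.939×10^-6/2.000×10^5)
L = 7.40 m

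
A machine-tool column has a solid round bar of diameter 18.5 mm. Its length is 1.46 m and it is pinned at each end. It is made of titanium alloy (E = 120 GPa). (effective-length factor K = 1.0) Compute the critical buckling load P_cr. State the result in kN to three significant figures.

I = πd⁴/64 = π×18.5⁴/64 = 5.750×10^3 mm⁴
I = 5.750×10^3 mm⁴ = 5.750×10^-9 m⁴
Effective length L_e = K·L = 1 × 1.46 = 1.460 m
P_cr = π²EI / L_e² = π² × 120×10⁹ × 5.750×10^-9 / 1.460² = 3.195×10^3 N

P_cr ≈ 3.19 kN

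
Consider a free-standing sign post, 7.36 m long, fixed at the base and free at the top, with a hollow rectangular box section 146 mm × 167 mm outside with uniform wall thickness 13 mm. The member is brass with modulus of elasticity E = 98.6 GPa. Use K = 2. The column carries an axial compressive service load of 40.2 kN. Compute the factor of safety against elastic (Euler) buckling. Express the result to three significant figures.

n ≈ 2.57

Inner dimensions: h_i = 167 − 2×13 = 141.0 mm, b_i = 146 − 2×13 = 120.0 mm
Weak-axis I_min = (h_o·b_o³ − h_i·b_i³)/12 with b_o = 146, b_i = 120.0 mm (shorter outer/inner sides).
I_min = (167×146³ − 141.0×120.0³)/12 = 2.301×10^7 mm⁴
I = 2.301×10^7 mm⁴ = 2.301×10^-5 m⁴
Effective length L_e = K·L = 2 × 7.36 = 14.72 m
P_cr = π²EI / L_e² = π² × 98.6×10⁹ × 2.301×10^-5 / 14.72² = 1.033×10^5 N
Factor of safety n = P_cr / P = 103.33 / 40.2 = 2.57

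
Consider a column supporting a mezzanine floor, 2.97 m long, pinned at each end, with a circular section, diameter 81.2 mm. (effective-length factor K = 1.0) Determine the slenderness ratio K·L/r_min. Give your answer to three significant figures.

λ ≈ 146

For a solid circle r = d/4 = 81.2/4 = 20.30 mm
L_e = K·L = 1 × 2.97 m = 2.970 m = 2970.0 mm
λ = L_e / r_min = 2970.0 / 20.30 = 146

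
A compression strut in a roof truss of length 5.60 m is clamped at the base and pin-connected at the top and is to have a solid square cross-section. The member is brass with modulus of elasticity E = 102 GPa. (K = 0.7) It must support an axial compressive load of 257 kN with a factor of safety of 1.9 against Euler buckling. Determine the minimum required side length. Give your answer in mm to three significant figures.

Required P_cr = n·P = 1.9 × 257 = 488.3 kN
L_e = K·L = 0.7 × 5.60 = 3.920 m
Required I = P_cr·L_e²/(π²E) = 4.883×10^5 × 3.920² / (π² × 1.02×10^11) = 7.453×10^-6 m⁴
I_req = 7.453×10^6 mm⁴
Solid square: I = a⁴/12  ⇒  a = (12I)^(1/4) = (12×7.453×10^6)^(1/4) = 97.2 mm

a ≈ 97.2 mm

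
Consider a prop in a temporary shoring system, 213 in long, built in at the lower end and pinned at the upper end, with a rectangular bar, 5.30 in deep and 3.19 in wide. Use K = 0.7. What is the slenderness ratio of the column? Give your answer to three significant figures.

For a rectangle r_min = b/√12 = 3.19/√12 = 0.9209 in
L_e = K·L = 0.7 × 213 = 149.1 in
λ = L_e / r_min = 149.10 / 0.9209 = 162

λ ≈ 162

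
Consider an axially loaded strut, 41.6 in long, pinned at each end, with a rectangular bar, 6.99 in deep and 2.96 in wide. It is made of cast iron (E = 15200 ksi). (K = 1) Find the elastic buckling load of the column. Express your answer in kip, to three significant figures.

P_cr ≈ 1310 kip

Buckling occurs about the weak axis: I_min = h·b³/12 with b = 2.96 in (the shorter side).
I_min = 6.99×2.96³/12 = 15.11 in⁴
Effective length L_e = K·L = 1 × 41.6 = 41.60 in
P_cr = π²EI / L_e² = π² × 15200×10³ × 15.11 / 41.60² = 1.310×10^6 lb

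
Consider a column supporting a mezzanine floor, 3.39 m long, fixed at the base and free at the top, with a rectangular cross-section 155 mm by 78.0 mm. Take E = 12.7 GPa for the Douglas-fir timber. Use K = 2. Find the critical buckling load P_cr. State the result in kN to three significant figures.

P_cr ≈ 16.7 kN

Buckling occurs about the weak axis: I_min = h·b³/12 with b = 78.0 mm (the shorter side).
I_min = 155×78.0³/12 = 6.130×10^6 mm⁴
I = 6.130×10^6 mm⁴ = 6.130×10^-6 m⁴
Effective length L_e = K·L = 2 × 3.39 = 6.780 m
P_cr = π²EI / L_e² = π² × 12.7×10⁹ × 6.130×10^-6 / 6.780² = 1.671×10^4 N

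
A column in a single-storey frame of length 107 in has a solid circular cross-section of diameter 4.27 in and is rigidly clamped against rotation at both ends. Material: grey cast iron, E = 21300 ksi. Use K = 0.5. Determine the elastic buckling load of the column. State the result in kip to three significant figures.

P_cr ≈ 1200 kip

I = πd⁴/64 = π×4.27⁴/64 = 16.32 in⁴
Effective length L_e = K·L = 0.5 × 107 = 53.50 in
P_cr = π²EI / L_e² = π² × 21300×10³ × 16.32 / 53.50² = 1.199×10^6 lb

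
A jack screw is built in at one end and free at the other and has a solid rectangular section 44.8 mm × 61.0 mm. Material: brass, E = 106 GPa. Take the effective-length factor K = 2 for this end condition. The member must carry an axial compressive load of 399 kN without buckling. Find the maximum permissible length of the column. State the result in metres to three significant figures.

L_max ≈ 0.547 m

Buckling occurs about the weak axis: I_min = h·b³/12 with b = 44.8 mm (the shorter side).
I_min = 61.0×44.8³/12 = 4.571×10^5 mm⁴
I = 4.571×10^-7 m⁴
At the buckling limit P_cr = P = 3.990×10^5 N
From P_cr = π²EI/(K·L)²:  L = (1/K)·√(π²EI/P_cr) = (1/2)·√(π²×1.06×10^11×4.571×10^-7/3.990×10^5)
L = 0.547 m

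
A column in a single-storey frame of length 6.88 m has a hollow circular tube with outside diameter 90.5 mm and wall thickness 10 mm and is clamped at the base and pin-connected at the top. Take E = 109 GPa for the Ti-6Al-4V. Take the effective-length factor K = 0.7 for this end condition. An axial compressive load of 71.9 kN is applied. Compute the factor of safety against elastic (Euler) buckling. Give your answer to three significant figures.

Inner diameter d_i = 90.5 − 2×10 = 70.50 mm
I = π(d_o⁴ − d_i⁴)/64 = π(90.5⁴ − 70.50⁴)/64 = 2.080×10^6 mm⁴
I = 2.080×10^6 mm⁴ = 2.080×10^-6 m⁴
Effective length L_e = K·L = 0.7 × 6.88 = 4.816 m
P_cr = π²EI / L_e² = π² × 109×10⁹ × 2.080×10^-6 / 4.816² = 9.648×10^4 N
Factor of safety n = P_cr / P = 96.483 / 71.9 = 1.34

n ≈ 1.34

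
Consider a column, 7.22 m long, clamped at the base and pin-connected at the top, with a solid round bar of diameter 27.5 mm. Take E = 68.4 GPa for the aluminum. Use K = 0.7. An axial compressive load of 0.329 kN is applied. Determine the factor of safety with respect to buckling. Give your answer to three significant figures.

n ≈ 2.26

I = πd⁴/64 = π×27.5⁴/64 = 2.807×10^4 mm⁴
I = 2.807×10^4 mm⁴ = 2.807×10^-8 m⁴
Effective length L_e = K·L = 0.7 × 7.22 = 5.054 m
P_cr = π²EI / L_e² = π² × 68.4×10⁹ × 2.807×10^-8 / 5.054² = 742.0 N
Factor of safety n = P_cr / P = 0.74197 / 0.329 = 2.26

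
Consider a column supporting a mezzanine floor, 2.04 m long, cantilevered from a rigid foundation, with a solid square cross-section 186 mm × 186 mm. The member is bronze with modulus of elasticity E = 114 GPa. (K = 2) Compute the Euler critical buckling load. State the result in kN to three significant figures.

P_cr ≈ 6740 kN

I = a⁴/12 = 186⁴/12 = 9.974×10^7 mm⁴
I = 9.974×10^7 mm⁴ = 9.974×10^-5 m⁴
Effective length L_e = K·L = 2 × 2.04 = 4.080 m
P_cr = π²EI / L_e² = π² × 114×10⁹ × 9.974×10^-5 / 4.080² = 6.741×10^6 N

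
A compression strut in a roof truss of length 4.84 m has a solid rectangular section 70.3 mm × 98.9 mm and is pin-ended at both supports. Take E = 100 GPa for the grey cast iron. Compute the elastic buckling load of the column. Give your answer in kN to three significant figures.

P_cr ≈ 121 kN

Buckling occurs about the weak axis: I_min = h·b³/12 with b = 70.3 mm (the shorter side).
I_min = 98.9×70.3³/12 = 2.863×10^6 mm⁴
I = 2.863×10^6 mm⁴ = 2.863×10^-6 m⁴
Effective length L_e = K·L = 1 × 4.84 = 4.840 m
P_cr = π²EI / L_e² = π² × 100×10⁹ × 2.863×10^-6 / 4.840² = 1.206×10^5 N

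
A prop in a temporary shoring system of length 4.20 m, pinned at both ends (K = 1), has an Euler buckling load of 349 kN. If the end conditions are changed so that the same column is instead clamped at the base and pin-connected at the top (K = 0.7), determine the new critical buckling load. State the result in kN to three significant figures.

P_cr ≈ 712 kN

P_cr ∝ 1/K², so P_cr,new = P_cr,old × (K_old/K_new)² = 349 × (1/0.7)²
= 349 × 2.041 = 712 kN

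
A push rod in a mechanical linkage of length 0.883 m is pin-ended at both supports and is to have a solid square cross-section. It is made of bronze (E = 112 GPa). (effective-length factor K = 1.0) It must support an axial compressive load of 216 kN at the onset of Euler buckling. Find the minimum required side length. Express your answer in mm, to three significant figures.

L_e = K·L = 1 × 0.883 = 0.8830 m
Required I = P_cr·L_e²/(π²E) = 2.160×10^5 × 0.8830² / (π² × 1.12×10^11) = 1.524×10^-7 m⁴
I_req = 1.524×10^5 mm⁴
Solid square: I = a⁴/12  ⇒  a = (12I)^(1/4) = (12×1.524×10^5)^(1/4) = 36.8 mm

a ≈ 36.8 mm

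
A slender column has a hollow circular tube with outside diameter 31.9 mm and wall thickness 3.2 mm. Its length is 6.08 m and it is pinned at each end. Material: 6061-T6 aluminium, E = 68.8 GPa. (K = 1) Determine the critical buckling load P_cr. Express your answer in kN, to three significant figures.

P_cr ≈ 0.552 kN

Inner diameter d_i = 31.9 − 2×3.2 = 25.50 mm
I = π(d_o⁴ − d_i⁴)/64 = π(31.9⁴ − 25.50⁴)/64 = 3.008×10^4 mm⁴
I = 3.008×10^4 mm⁴ = 3.008×10^-8 m⁴
Effective length L_e = K·L = 1 × 6.08 = 6.080 m
P_cr = π²EI / L_e² = π² × 68.8×10⁹ × 3.008×10^-8 / 6.080² = 552.5 N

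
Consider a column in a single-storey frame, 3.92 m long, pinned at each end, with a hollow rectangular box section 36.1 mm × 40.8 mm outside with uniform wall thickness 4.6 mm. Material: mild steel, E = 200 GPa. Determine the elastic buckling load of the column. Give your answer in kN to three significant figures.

P_cr ≈ 14.0 kN

Inner dimensions: h_i = 40.8 − 2×4.6 = 31.60 mm, b_i = 36.1 − 2×4.6 = 26.90 mm
Weak-axis I_min = (h_o·b_o³ − h_i·b_i³)/12 with b_o = 36.1, b_i = 26.90 mm (shorter outer/inner sides).
I_min = (40.8×36.1³ − 31.60×26.90³)/12 = 1.087×10^5 mm⁴
I = 1.087×10^5 mm⁴ = 1.087×10^-7 m⁴
Effective length L_e = K·L = 1 × 3.92 = 3.920 m
P_cr = π²EI / L_e² = π² × 200×10⁹ × 1.087×10^-7 / 3.920² = 1.396×10^4 N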